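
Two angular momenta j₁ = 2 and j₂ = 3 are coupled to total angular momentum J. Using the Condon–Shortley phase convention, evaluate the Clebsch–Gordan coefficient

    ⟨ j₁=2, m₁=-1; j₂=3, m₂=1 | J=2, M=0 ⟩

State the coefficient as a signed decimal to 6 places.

+√(1/7) ≈ +0.377964

triangle: 3!×1!×3!/8! = 36/40320
(j±m)!: 1!×3!×4!×2!×2!×2! = 1152
prefactor² = (2J+1)×Δ×N² = 36/7
  k=2: +1/(2!×1!×1!×2!×0!×1!) = 1/4
  k=3: −1/(3!×0!×0!×1!×1!×2!) = -1/12
Σ = 1/6  ⇒  CG² = 36/7×1/6² = 1/7
CG = +√(1/7) = +0.377964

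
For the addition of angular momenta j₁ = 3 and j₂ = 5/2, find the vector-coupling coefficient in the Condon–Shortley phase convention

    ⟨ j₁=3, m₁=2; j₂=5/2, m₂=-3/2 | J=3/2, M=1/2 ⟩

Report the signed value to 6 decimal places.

-0.218218  (= −√(1/21))

j₁+j₂−J=4  J+j₁−j₂=2  J−j₁+j₂=1  j₁+j₂+J+1=8
(j₁±m₁, j₂±m₂, J±M) = (5,1,1,4,2,1)
P² = 192/7
sum k=0..1:
  [0] +1/24 = 1/24
  [1] −1/12 = -1/12
S = -1/24
C² = P²·S² = 1/21 ; C = -0.218218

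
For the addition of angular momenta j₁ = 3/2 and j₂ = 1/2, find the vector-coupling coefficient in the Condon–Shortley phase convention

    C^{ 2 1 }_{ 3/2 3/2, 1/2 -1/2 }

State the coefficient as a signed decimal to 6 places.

+√(1/4) = +0.500000

triangle: 0!×3!×1!/5! = 6/120
(j±m)!: 3!×0!×0!×1!×3!×1! = 36
prefactor² = (2J+1)×Δ×N² = 9
  k=0: +1/(0!×0!×0!×0!×3!×1!) = 1/6
Σ = 1/6  ⇒  CG² = 9×1/6² = 1/4
CG = +√(1/4) = +0.500000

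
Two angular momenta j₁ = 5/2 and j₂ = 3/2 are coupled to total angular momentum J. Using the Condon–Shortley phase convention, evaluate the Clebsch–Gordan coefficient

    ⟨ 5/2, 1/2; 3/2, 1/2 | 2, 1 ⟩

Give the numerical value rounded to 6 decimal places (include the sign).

-0.545545

j₁+j₂−J=2  J+j₁−j₂=3  J−j₁+j₂=1  j₁+j₂+J+1=7
(j₁±m₁, j₂±m₂, J±M) = (3,2,2,1,3,1)
P² = 12/7
sum k=1..2:
  [1] −1/2 = -1/2
  [2] +1/12 = 1/12
S = -5/12
C² = P²·S² = 25/84 ; C = -0.545545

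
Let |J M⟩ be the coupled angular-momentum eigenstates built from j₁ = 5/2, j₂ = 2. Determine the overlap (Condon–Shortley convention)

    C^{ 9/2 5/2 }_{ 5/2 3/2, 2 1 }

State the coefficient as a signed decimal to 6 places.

+0.745356  (= +√(5/9))

j₁+j₂−J=0  J+j₁−j₂=5  J−j₁+j₂=4  j₁+j₂+J+1=10
(j₁±m₁, j₂±m₂, J±M) = (4,1,3,1,7,2)
P² = 11520
sum k=0..0:
  [0] +1/144 = 1/144
S = 1/144
C² = P²·S² = 5/9 ; C = +0.745356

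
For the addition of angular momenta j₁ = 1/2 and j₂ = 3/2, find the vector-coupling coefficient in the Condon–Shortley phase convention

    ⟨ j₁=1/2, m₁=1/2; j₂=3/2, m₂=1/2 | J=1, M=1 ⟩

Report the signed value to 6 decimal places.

j₁+j₂−J=1  J+j₁−j₂=0  J−j₁+j₂=2  j₁+j₂+J+1=4
(j₁±m₁, j₂±m₂, J±M) = (1,0,2,1,2,0)
P² = 1
sum k=0..0:
  [0] +1/2 = 1/2
S = 1/2
C² = P²·S² = 1/4 ; C = +0.500000

+√(1/4) = +0.500000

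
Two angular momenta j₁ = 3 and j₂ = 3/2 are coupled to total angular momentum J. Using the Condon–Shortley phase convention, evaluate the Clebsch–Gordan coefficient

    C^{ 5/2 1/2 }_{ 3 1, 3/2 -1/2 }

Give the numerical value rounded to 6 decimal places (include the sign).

√[6·2!4!1!/8! · 4!2!1!2!3!2!] = √(288/35)
  +(−1)^0/∏(0,2,2,1,2,0)! = 1/8  (running 1/8)
  +(−1)^1/∏(1,1,1,0,3,1)! = -1/6  (running -1/24)
⟨..|..⟩ = √(288/35)·(-1/24) = -0.119523

-0.119523  (= −√(1/70))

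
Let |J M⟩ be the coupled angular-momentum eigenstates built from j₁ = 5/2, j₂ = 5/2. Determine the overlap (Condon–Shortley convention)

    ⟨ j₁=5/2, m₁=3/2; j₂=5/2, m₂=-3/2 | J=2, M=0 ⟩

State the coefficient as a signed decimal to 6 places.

+√(1/84) ≈ +0.109109

√[5·3!2!2!/8! · 4!1!1!4!2!2!] = √(48/7)
  +(−1)^0/∏(0,3,1,1,1,1)! = 1/6  (running 1/6)
  +(−1)^1/∏(1,2,0,0,2,2)! = -1/8  (running 1/24)
⟨..|..⟩ = √(48/7)·(1/24) = +0.109109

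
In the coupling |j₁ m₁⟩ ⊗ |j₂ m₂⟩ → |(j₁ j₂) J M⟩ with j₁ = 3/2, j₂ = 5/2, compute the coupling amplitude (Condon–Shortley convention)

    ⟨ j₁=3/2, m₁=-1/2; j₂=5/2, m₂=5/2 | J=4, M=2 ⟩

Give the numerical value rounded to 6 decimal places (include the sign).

j₁+j₂−J=0  J+j₁−j₂=3  J−j₁+j₂=5  j₁+j₂+J+1=9
(j₁±m₁, j₂±m₂, J±M) = (1,2,5,0,6,2)
P² = 43200/7
sum k=0..0:
  [0] +1/240 = 1/240
S = 1/240
C² = P²·S² = 3/28 ; C = +0.327327

+√(3/28) ≈ +0.327327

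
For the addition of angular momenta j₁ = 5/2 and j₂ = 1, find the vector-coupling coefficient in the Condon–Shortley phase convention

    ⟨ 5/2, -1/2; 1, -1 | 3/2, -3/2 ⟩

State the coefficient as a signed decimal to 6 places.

√[4·2!3!0!/6! · 2!3!0!2!0!3!] = √(48/5)
  +(−1)^0/∏(0,2,3,0,0,0)! = 1/12  (running 1/12)
⟨..|..⟩ = √(48/5)·(1/12) = +0.258199

+√(1/15) = +0.258199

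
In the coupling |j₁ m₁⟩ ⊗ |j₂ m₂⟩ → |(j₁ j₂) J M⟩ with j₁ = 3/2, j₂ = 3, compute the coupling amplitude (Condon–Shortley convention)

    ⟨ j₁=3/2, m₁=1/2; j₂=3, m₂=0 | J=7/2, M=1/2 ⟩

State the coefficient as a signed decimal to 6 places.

+√(2/21) = +0.308607

triangle: 1!*2!*5!/9! = 240/362880
(j±m)!: 2!*1!*3!*3!*4!*3! = 10368
prefactor² = (2J+1)*Δ*N² = 384/7
  k=0: +1/(0!*1!*1!*3!*1!*2!) = 1/12
  k=1: −1/(1!*0!*0!*2!*2!*3!) = -1/24
Σ = 1/24  ⇒  CG² = 384/7*1/24² = 2/21
CG = +√(2/21) = +0.308607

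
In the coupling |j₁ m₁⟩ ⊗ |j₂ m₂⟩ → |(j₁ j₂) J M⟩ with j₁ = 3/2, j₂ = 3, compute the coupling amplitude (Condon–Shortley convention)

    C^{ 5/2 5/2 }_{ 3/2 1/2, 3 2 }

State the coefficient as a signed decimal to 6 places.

−√(5/14) = -0.597614

j₁+j₂−J=2  J+j₁−j₂=1  J−j₁+j₂=4  j₁+j₂+J+1=8
(j₁±m₁, j₂±m₂, J±M) = (2,1,5,1,5,0)
P² = 1440/7
sum k=1..1:
  [1] −1/24 = -1/24
S = -1/24
C² = P²·S² = 5/14 ; C = -0.597614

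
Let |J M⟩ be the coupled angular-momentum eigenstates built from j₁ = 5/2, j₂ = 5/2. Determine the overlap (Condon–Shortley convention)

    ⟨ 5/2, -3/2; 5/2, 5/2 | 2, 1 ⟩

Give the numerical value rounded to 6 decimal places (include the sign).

-0.597614  (= −√(5/14))

triangle: 3!·2!·2!/8! = 24/40320
(j±m)!: 1!·4!·5!·0!·3!·1! = 17280
prefactor² = (2J+1)·Δ·N² = 360/7
  k=3: −1/(3!·0!·1!·2!·1!·0!) = -1/12
Σ = -1/12  ⇒  CG² = 360/7·(-1/12)² = 5/14
CG = −√(5/14) = -0.597614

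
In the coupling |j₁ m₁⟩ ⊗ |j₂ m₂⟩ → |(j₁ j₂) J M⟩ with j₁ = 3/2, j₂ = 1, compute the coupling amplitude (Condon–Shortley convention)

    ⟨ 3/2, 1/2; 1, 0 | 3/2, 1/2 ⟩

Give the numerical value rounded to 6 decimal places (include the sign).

√[4·1!2!1!/5! · 2!1!1!1!2!1!] = √(4/15)
  +(−1)^0/∏(0,1,1,1,1,0)! = 1  (running 1)
  +(−1)^1/∏(1,0,0,0,2,1)! = -1/2  (running 1/2)
⟨..|..⟩ = √(4/15)·(1/2) = +0.258199

+0.258199  (= +√(1/15))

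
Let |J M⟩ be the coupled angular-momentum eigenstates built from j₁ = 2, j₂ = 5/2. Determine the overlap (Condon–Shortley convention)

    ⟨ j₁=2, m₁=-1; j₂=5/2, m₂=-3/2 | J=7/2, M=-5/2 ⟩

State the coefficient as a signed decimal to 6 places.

+√(1/63) = +0.125988

j₁+j₂−J=1  J+j₁−j₂=3  J−j₁+j₂=4  j₁+j₂+J+1=9
(j₁±m₁, j₂±m₂, J±M) = (1,3,1,4,1,6)
P² = 2304/7
sum k=0..1:
  [0] +1/36 = 1/36
  [1] −1/48 = -1/48
S = 1/144
C² = P²·S² = 1/63 ; C = +0.125988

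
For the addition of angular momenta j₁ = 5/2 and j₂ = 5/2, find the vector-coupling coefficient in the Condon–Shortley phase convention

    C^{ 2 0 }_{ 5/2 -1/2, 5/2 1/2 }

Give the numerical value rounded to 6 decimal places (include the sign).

triangle: 3!*2!*2!/8! = 24/40320
(j±m)!: 2!*3!*3!*2!*2!*2! = 576
prefactor² = (2J+1)*Δ*N² = 12/7
  k=1: −1/(1!*2!*2!*2!*0!*0!) = -1/8
  k=2: +1/(2!*1!*1!*1!*1!*1!) = 1/2
  k=3: −1/(3!*0!*0!*0!*2!*2!) = -1/24
Σ = 1/3  ⇒  CG² = 12/7*1/3² = 4/21
CG = +√(4/21) = +0.436436

+0.436436  (= +√(4/21))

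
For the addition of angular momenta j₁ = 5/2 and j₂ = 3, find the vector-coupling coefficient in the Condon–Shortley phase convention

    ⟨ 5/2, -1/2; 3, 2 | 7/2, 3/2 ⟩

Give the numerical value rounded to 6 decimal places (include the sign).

j₁+j₂−J=2  J+j₁−j₂=3  J−j₁+j₂=4  j₁+j₂+J+1=10
(j₁±m₁, j₂±m₂, J±M) = (2,3,5,1,5,2)
P² = 1536/7
sum k=1..2:
  [1] −1/48 = -1/48
  [2] +1/24 = 1/24
S = 1/48
C² = P²·S² = 2/21 ; C = +0.308607

+√(2/21) ≈ +0.308607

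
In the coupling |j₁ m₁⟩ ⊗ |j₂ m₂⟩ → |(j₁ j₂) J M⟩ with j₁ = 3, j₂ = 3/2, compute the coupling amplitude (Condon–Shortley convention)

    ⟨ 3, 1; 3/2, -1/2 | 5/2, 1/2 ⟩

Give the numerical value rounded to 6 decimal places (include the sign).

triangle: 2!·4!·1!/8! = 48/40320
(j±m)!: 4!·2!·1!·2!·3!·2! = 1152
prefactor² = (2J+1)·Δ·N² = 288/35
  k=0: +1/(0!·2!·2!·1!·2!·0!) = 1/8
  k=1: −1/(1!·1!·1!·0!·3!·1!) = -1/6
Σ = -1/24  ⇒  CG² = 288/35·(-1/24)² = 1/70
CG = −√(1/70) = -0.119523

-0.119523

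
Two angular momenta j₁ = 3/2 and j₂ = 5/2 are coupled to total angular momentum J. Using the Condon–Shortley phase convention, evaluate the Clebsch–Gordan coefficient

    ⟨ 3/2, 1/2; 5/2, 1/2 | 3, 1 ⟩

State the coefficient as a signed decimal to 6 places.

√[7·1!2!4!/8! · 2!1!3!2!4!2!] = √(48/5)
  +(−1)^0/∏(0,1,1,3,1,1)! = 1/6  (running 1/6)
  +(−1)^1/∏(1,0,0,2,2,2)! = -1/8  (running 1/24)
⟨..|..⟩ = √(48/5)·(1/24) = +0.129099

+√(1/60) ≈ +0.129099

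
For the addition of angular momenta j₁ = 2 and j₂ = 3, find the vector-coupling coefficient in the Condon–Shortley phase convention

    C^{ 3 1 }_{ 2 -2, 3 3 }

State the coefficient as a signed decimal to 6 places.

triangle: 2!·2!·4!/9! = 96/362880
(j±m)!: 0!·4!·6!·0!·4!·2! = 829440
prefactor² = (2J+1)·Δ·N² = 1536
  k=2: +1/(2!·0!·2!·4!·0!·0!) = 1/96
Σ = 1/96  ⇒  CG² = 1536·1/96² = 1/6
CG = +√(1/6) = +0.408248

+0.408248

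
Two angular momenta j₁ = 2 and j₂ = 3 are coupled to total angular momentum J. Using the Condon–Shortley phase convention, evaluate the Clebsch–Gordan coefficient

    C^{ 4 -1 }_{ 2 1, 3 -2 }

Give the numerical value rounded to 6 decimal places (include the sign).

j₁+j₂−J=1  J+j₁−j₂=3  J−j₁+j₂=5  j₁+j₂+J+1=10
(j₁±m₁, j₂±m₂, J±M) = (3,1,1,5,3,5)
P² = 6480/7
sum k=0..1:
  [0] +1/48 = 1/48
  [1] −1/720 = -1/720
S = 7/360
C² = P²·S² = 7/20 ; C = +0.591608

+√(7/20) = +0.591608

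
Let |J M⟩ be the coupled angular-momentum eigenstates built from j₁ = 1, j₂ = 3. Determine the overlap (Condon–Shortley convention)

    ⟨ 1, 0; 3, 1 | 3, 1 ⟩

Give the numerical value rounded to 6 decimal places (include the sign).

−√(1/12) ≈ -0.288675

triangle: 1!*1!*5!/8! = 120/40320
(j±m)!: 1!*1!*4!*2!*4!*2! = 2304
prefactor² = (2J+1)*Δ*N² = 48
  k=0: +1/(0!*1!*1!*4!*0!*1!) = 1/24
  k=1: −1/(1!*0!*0!*3!*1!*2!) = -1/12
Σ = -1/24  ⇒  CG² = 48*(-1/24)² = 1/12
CG = −√(1/12) = -0.288675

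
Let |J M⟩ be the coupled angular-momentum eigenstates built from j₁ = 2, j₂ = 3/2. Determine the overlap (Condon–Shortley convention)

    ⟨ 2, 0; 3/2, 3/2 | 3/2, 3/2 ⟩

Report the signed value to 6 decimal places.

√[4·2!2!1!/6! · 2!2!3!0!3!0!] = √(16/5)
  +(−1)^2/∏(2,0,0,1,2,0)! = 1/4  (running 1/4)
⟨..|..⟩ = √(16/5)·(1/4) = +0.447214

+0.447214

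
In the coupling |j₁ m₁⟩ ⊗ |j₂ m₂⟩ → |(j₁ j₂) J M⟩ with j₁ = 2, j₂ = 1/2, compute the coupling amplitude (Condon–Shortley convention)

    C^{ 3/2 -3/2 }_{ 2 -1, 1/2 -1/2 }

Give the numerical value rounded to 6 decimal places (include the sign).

triangle: 1!*3!*0!/5! = 6/120
(j±m)!: 1!*3!*0!*1!*0!*3! = 36
prefactor² = (2J+1)*Δ*N² = 36/5
  k=0: +1/(0!*1!*3!*0!*0!*0!) = 1/6
Σ = 1/6  ⇒  CG² = 36/5*1/6² = 1/5
CG = +√(1/5) = +0.447214

+0.447214  (= +√(1/5))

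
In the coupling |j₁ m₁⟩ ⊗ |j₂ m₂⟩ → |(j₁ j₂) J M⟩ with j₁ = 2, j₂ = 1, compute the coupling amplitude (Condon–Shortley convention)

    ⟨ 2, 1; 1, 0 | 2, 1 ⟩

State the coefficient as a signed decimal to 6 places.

triangle: 1!*3!*1!/6! = 6/720
(j±m)!: 3!*1!*1!*1!*3!*1! = 36
prefactor² = (2J+1)*Δ*N² = 3/2
  k=0: +1/(0!*1!*1!*1!*2!*0!) = 1/2
  k=1: −1/(1!*0!*0!*0!*3!*1!) = -1/6
Σ = 1/3  ⇒  CG² = 3/2*1/3² = 1/6
CG = +√(1/6) = +0.408248

+0.408248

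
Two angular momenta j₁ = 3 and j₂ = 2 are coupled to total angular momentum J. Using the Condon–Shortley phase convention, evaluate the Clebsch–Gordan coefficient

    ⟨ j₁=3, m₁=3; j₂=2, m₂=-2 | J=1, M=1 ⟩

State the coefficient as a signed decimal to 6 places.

+√(3/7) ≈ +0.654654

j₁+j₂−J=4  J+j₁−j₂=2  J−j₁+j₂=0  j₁+j₂+J+1=7
(j₁±m₁, j₂±m₂, J±M) = (6,0,0,4,2,0)
P² = 6912/7
sum k=0..0:
  [0] +1/48 = 1/48
S = 1/48
C² = P²·S² = 3/7 ; C = +0.654654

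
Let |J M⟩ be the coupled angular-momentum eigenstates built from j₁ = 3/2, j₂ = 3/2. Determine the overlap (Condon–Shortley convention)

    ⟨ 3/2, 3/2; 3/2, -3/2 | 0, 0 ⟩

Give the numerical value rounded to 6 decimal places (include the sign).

√[1·3!0!0!/4! · 3!0!0!3!0!0!] = √(9)
  +(−1)^0/∏(0,3,0,0,0,0)! = 1/6  (running 1/6)
⟨..|..⟩ = √(9)·(1/6) = +0.500000

+0.500000  (= +√(1/4))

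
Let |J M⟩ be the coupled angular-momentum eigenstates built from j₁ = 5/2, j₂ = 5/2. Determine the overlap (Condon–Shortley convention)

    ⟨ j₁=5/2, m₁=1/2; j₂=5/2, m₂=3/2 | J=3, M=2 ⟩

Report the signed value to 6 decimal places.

-0.288675  (= −√(1/12))

j₁+j₂−J=2  J+j₁−j₂=3  J−j₁+j₂=3  j₁+j₂+J+1=9
(j₁±m₁, j₂±m₂, J±M) = (3,2,4,1,5,1)
P² = 48
sum k=1..2:
  [1] −1/12 = -1/12
  [2] +1/24 = 1/24
S = -1/24
C² = P²·S² = 1/12 ; C = -0.288675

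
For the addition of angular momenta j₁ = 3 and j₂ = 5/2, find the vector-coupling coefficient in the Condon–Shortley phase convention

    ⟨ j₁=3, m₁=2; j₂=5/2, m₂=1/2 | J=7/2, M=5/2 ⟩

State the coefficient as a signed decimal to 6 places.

√[8·2!4!3!/10! · 5!1!3!2!6!1!] = √(4608/7)
  +(−1)^0/∏(0,2,1,3,3,0)! = 1/72  (running 1/72)
  +(−1)^1/∏(1,1,0,2,4,1)! = -1/48  (running -1/144)
⟨..|..⟩ = √(4608/7)·(-1/144) = -0.178174

−√(2/63) = -0.178174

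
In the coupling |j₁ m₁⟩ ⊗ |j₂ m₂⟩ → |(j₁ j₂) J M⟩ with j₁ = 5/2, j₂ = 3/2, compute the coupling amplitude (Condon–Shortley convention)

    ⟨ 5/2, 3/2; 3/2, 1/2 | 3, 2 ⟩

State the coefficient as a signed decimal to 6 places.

+√(1/12) ≈ +0.288675

j₁+j₂−J=1  J+j₁−j₂=4  J−j₁+j₂=2  j₁+j₂+J+1=8
(j₁±m₁, j₂±m₂, J±M) = (4,1,2,1,5,1)
P² = 48
sum k=0..1:
  [0] +1/12 = 1/12
  [1] −1/24 = -1/24
S = 1/24
C² = P²·S² = 1/12 ; C = +0.288675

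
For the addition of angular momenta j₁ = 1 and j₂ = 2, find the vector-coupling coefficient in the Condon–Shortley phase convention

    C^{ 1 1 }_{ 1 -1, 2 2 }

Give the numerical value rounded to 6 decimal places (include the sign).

√[3·2!0!2!/5! · 0!2!4!0!2!0!] = √(48/5)
  +(−1)^2/∏(2,0,0,2,0,0)! = 1/4  (running 1/4)
⟨..|..⟩ = √(48/5)·(1/4) = +0.774597

+0.774597  (= +√(3/5))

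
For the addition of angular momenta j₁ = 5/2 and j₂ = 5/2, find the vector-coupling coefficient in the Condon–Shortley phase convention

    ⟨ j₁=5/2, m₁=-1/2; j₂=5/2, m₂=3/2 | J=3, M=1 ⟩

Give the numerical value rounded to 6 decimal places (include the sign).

+0.182574  (= +√(1/30))

j₁+j₂−J=2  J+j₁−j₂=3  J−j₁+j₂=3  j₁+j₂+J+1=9
(j₁±m₁, j₂±m₂, J±M) = (2,3,4,1,4,2)
P² = 96/5
sum k=1..2:
  [1] −1/12 = -1/12
  [2] +1/8 = 1/8
S = 1/24
C² = P²·S² = 1/30 ; C = +0.182574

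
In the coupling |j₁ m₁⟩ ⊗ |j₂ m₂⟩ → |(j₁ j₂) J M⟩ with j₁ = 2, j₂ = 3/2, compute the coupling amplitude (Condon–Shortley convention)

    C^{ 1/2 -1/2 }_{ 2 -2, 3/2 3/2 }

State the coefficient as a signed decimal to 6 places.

j₁+j₂−J=3  J+j₁−j₂=1  J−j₁+j₂=0  j₁+j₂+J+1=5
(j₁±m₁, j₂±m₂, J±M) = (0,4,3,0,0,1)
P² = 72/5
sum k=3..3:
  [3] −1/6 = -1/6
S = -1/6
C² = P²·S² = 2/5 ; C = -0.632456

-0.632456  (= −√(2/5))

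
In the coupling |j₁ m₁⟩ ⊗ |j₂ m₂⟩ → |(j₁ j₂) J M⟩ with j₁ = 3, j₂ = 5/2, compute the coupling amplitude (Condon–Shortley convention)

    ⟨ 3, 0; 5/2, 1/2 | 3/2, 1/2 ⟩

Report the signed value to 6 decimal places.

+√(4/35) ≈ +0.338062

√[4·4!2!1!/8! · 3!3!3!2!2!1!] = √(144/35)
  +(−1)^2/∏(2,2,1,1,1,0)! = 1/4  (running 1/4)
  +(−1)^3/∏(3,1,0,0,2,1)! = -1/12  (running 1/6)
⟨..|..⟩ = √(144/35)·(1/6) = +0.338062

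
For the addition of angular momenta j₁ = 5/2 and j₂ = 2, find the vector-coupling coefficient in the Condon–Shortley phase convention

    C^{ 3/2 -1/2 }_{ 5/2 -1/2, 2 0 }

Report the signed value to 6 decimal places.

+0.239046  (= +√(2/35))

triangle: 3!×2!×1!/7! = 12/5040
(j±m)!: 2!×3!×2!×2!×1!×2! = 96
prefactor² = (2J+1)×Δ×N² = 32/35
  k=1: −1/(1!×2!×2!×1!×0!×0!) = -1/4
  k=2: +1/(2!×1!×1!×0!×1!×1!) = 1/2
Σ = 1/4  ⇒  CG² = 32/35×1/4² = 2/35
CG = +√(2/35) = +0.239046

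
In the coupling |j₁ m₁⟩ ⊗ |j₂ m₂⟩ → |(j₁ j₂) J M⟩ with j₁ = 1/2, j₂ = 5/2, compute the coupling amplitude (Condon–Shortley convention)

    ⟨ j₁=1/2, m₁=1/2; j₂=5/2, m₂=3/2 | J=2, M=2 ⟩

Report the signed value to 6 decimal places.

+0.408248

triangle: 1!*0!*4!/6! = 24/720
(j±m)!: 1!*0!*4!*1!*4!*0! = 576
prefactor² = (2J+1)*Δ*N² = 96
  k=0: +1/(0!*1!*0!*4!*0!*0!) = 1/24
Σ = 1/24  ⇒  CG² = 96*1/24² = 1/6
CG = +√(1/6) = +0.408248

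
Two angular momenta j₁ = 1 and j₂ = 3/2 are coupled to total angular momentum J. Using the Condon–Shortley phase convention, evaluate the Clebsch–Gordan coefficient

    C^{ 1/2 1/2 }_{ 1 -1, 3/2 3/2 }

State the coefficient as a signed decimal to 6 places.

√[2·2!0!1!/4! · 0!2!3!0!1!0!] = √(2)
  +(−1)^2/∏(2,0,0,1,0,0)! = 1/2  (running 1/2)
⟨..|..⟩ = √(2)·(1/2) = +0.707107

+0.707107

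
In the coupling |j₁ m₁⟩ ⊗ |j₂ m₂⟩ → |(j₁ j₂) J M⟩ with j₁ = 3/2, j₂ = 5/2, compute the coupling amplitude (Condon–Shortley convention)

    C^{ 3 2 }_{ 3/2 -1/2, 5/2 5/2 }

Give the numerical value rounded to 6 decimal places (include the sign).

-0.645497  (= −√(5/12))

triangle: 1!×2!×4!/8! = 48/40320
(j±m)!: 1!×2!×5!×0!×5!×1! = 28800
prefactor² = (2J+1)×Δ×N² = 240
  k=1: −1/(1!×0!×1!×4!×1!×0!) = -1/24
Σ = -1/24  ⇒  CG² = 240×(-1/24)² = 5/12
CG = −√(5/12) = -0.645497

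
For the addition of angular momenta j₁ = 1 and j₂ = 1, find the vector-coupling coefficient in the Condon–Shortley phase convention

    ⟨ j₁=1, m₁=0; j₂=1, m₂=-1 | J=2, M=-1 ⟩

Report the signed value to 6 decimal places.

+√(1/2) = +0.707107

j₁+j₂−J=0  J+j₁−j₂=2  J−j₁+j₂=2  j₁+j₂+J+1=5
(j₁±m₁, j₂±m₂, J±M) = (1,1,0,2,1,3)
P² = 2
sum k=0..0:
  [0] +1/2 = 1/2
S = 1/2
C² = P²·S² = 1/2 ; C = +0.707107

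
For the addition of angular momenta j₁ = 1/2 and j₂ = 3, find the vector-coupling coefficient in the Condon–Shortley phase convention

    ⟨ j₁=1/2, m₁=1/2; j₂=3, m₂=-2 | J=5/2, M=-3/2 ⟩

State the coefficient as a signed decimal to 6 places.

triangle: 1!·0!·5!/7! = 120/5040
(j±m)!: 1!·0!·1!·5!·1!·4! = 2880
prefactor² = (2J+1)·Δ·N² = 2880/7
  k=0: +1/(0!·1!·0!·1!·0!·4!) = 1/24
Σ = 1/24  ⇒  CG² = 2880/7·1/24² = 5/7
CG = +√(5/7) = +0.845154

+0.845154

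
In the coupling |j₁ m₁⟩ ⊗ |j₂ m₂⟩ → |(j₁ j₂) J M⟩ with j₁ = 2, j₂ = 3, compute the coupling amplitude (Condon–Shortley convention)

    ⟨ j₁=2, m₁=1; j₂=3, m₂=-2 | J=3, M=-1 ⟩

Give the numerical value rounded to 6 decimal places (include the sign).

+√(1/4) ≈ +0.500000

triangle: 2!·2!·4!/9! = 96/362880
(j±m)!: 3!·1!·1!·5!·2!·4! = 34560
prefactor² = (2J+1)·Δ·N² = 64
  k=0: +1/(0!·2!·1!·1!·1!·3!) = 1/12
  k=1: −1/(1!·1!·0!·0!·2!·4!) = -1/48
Σ = 1/16  ⇒  CG² = 64·1/16² = 1/4
CG = +√(1/4) = +0.500000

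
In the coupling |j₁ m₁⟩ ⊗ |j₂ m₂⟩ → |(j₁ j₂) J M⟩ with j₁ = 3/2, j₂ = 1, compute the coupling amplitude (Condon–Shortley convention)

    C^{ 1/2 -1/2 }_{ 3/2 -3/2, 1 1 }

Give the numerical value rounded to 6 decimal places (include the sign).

+√(1/2) ≈ +0.707107

√[2·2!1!0!/4! · 0!3!2!0!0!1!] = √(2)
  +(−1)^2/∏(2,0,1,0,0,0)! = 1/2  (running 1/2)
⟨..|..⟩ = √(2)·(1/2) = +0.707107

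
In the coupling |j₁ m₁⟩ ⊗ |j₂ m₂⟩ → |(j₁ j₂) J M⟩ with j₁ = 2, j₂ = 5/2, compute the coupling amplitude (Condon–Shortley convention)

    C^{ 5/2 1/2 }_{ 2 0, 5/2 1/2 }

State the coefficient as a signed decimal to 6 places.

triangle: 2!·2!·3!/8! = 24/40320
(j±m)!: 2!·2!·3!·2!·3!·2! = 576
prefactor² = (2J+1)·Δ·N² = 72/35
  k=0: +1/(0!·2!·2!·3!·0!·0!) = 1/24
  k=1: −1/(1!·1!·1!·2!·1!·1!) = -1/2
  k=2: +1/(2!·0!·0!·1!·2!·2!) = 1/8
Σ = -1/3  ⇒  CG² = 72/35·(-1/3)² = 8/35
CG = −√(8/35) = -0.478091

-0.478091  (= −√(8/35))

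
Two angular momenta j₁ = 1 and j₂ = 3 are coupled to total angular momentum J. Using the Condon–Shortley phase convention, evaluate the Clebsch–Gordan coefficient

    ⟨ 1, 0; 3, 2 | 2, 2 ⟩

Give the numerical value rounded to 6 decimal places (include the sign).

−√(5/21) ≈ -0.487950

j₁+j₂−J=2  J+j₁−j₂=0  J−j₁+j₂=4  j₁+j₂+J+1=7
(j₁±m₁, j₂±m₂, J±M) = (1,1,5,1,4,0)
P² = 960/7
sum k=1..1:
  [1] −1/24 = -1/24
S = -1/24
C² = P²·S² = 5/21 ; C = -0.487950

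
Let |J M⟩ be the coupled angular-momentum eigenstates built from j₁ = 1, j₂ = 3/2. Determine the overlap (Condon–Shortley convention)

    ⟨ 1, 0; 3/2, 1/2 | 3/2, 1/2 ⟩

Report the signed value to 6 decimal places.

−√(1/15) ≈ -0.258199

j₁+j₂−J=1  J+j₁−j₂=1  J−j₁+j₂=2  j₁+j₂+J+1=5
(j₁±m₁, j₂±m₂, J±M) = (1,1,2,1,2,1)
P² = 4/15
sum k=0..1:
  [0] +1/2 = 1/2
  [1] −1/1 = -1
S = -1/2
C² = P²·S² = 1/15 ; C = -0.258199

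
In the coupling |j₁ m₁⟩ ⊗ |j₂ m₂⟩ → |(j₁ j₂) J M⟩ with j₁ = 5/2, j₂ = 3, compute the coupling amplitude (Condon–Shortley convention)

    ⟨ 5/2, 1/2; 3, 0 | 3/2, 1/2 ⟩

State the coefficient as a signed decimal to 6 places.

+0.338062  (= +√(4/35))

triangle: 4!×1!×2!/8! = 48/40320
(j±m)!: 3!×2!×3!×3!×2!×1! = 864
prefactor² = (2J+1)×Δ×N² = 144/35
  k=1: −1/(1!×3!×1!×2!×0!×0!) = -1/12
  k=2: +1/(2!×2!×0!×1!×1!×1!) = 1/4
Σ = 1/6  ⇒  CG² = 144/35×1/6² = 4/35
CG = +√(4/35) = +0.338062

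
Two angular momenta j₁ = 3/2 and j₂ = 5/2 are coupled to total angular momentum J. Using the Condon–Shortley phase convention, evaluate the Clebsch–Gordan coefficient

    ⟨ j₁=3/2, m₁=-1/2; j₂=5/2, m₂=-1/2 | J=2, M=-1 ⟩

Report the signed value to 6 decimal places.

-0.545545

j₁+j₂−J=2  J+j₁−j₂=1  J−j₁+j₂=3  j₁+j₂+J+1=7
(j₁±m₁, j₂±m₂, J±M) = (1,2,2,3,1,3)
P² = 12/7
sum k=1..2:
  [1] −1/2 = -1/2
  [2] +1/12 = 1/12
S = -5/12
C² = P²·S² = 25/84 ; C = -0.545545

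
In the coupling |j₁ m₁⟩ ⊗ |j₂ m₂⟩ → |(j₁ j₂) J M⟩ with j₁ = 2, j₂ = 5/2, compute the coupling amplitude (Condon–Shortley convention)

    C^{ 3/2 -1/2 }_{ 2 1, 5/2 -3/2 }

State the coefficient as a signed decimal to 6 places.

-0.138013  (= −√(2/105))

j₁+j₂−J=3  J+j₁−j₂=1  J−j₁+j₂=2  j₁+j₂+J+1=7
(j₁±m₁, j₂±m₂, J±M) = (3,1,1,4,1,2)
P² = 96/35
sum k=0..1:
  [0] +1/6 = 1/6
  [1] −1/4 = -1/4
S = -1/12
C² = P²·S² = 2/105 ; C = -0.138013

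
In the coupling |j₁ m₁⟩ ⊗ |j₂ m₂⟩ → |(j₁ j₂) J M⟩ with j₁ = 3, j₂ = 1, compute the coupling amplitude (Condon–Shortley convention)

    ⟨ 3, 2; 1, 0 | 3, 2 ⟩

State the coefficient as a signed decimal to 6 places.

+√(1/3) ≈ +0.577350

√[7·1!5!1!/8! · 5!1!1!1!5!1!] = √(300)
  +(−1)^0/∏(0,1,1,1,4,0)! = 1/24  (running 1/24)
  +(−1)^1/∏(1,0,0,0,5,1)! = -1/120  (running 1/30)
⟨..|..⟩ = √(300)·(1/30) = +0.577350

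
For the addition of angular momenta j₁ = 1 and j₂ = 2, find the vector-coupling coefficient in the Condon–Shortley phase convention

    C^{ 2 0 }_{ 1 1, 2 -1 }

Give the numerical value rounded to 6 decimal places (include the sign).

+√(1/2) = +0.707107

j₁+j₂−J=1  J+j₁−j₂=1  J−j₁+j₂=3  j₁+j₂+J+1=6
(j₁±m₁, j₂±m₂, J±M) = (2,0,1,3,2,2)
P² = 2
sum k=0..0:
  [0] +1/2 = 1/2
S = 1/2
C² = P²·S² = 1/2 ; C = +0.707107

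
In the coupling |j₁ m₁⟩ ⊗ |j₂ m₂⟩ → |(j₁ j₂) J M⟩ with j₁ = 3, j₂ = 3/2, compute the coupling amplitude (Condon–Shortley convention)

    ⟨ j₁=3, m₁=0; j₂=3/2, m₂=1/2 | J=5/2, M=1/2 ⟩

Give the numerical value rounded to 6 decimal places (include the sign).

triangle: 2!*4!*1!/8! = 48/40320
(j±m)!: 3!*3!*2!*1!*3!*2! = 864
prefactor² = (2J+1)*Δ*N² = 216/35
  k=1: −1/(1!*1!*2!*1!*2!*0!) = -1/4
  k=2: +1/(2!*0!*1!*0!*3!*1!) = 1/12
Σ = -1/6  ⇒  CG² = 216/35*(-1/6)² = 6/35
CG = −√(6/35) = -0.414039

−√(6/35) ≈ -0.414039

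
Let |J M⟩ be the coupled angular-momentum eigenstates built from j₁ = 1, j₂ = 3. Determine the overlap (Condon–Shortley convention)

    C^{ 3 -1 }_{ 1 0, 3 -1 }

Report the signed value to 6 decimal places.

triangle: 1!·1!·5!/8! = 120/40320
(j±m)!: 1!·1!·2!·4!·2!·4! = 2304
prefactor² = (2J+1)·Δ·N² = 48
  k=0: +1/(0!·1!·1!·2!·0!·3!) = 1/12
  k=1: −1/(1!·0!·0!·1!·1!·4!) = -1/24
Σ = 1/24  ⇒  CG² = 48·1/24² = 1/12
CG = +√(1/12) = +0.288675

+0.288675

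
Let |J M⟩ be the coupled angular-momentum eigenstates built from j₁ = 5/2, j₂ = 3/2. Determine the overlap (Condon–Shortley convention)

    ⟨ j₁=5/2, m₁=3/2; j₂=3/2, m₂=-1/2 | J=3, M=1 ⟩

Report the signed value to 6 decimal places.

√[7·1!4!2!/8! · 4!1!1!2!4!2!] = √(96/5)
  +(−1)^0/∏(0,1,1,1,3,1)! = 1/6  (running 1/6)
  +(−1)^1/∏(1,0,0,0,4,2)! = -1/48  (running 7/48)
⟨..|..⟩ = √(96/5)·(7/48) = +0.639010

+√(49/120) = +0.639010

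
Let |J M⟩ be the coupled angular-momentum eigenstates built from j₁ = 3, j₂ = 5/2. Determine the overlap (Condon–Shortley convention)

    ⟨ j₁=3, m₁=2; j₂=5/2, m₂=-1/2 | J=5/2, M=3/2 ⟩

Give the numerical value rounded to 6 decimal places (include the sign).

−√(1/14) ≈ -0.267261

√[6·3!3!2!/9! · 5!1!2!3!4!1!] = √(288/7)
  +(−1)^0/∏(0,3,1,2,2,0)! = 1/24  (running 1/24)
  +(−1)^1/∏(1,2,0,1,3,1)! = -1/12  (running -1/24)
⟨..|..⟩ = √(288/7)·(-1/24) = -0.267261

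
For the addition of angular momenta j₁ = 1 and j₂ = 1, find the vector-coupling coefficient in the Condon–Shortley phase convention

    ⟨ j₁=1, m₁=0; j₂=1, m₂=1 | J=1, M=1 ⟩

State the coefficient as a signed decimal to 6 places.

triangle: 1!×1!×1!/4! = 1/24
(j±m)!: 1!×1!×2!×0!×2!×0! = 4
prefactor² = (2J+1)×Δ×N² = 1/2
  k=1: −1/(1!×0!×0!×1!×1!×0!) = -1
Σ = -1  ⇒  CG² = 1/2×(-1)² = 1/2
CG = −√(1/2) = -0.707107

-0.707107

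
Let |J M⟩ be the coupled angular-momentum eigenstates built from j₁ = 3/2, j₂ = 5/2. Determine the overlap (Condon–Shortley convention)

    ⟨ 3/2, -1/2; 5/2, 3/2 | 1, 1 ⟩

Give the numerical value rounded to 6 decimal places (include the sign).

+0.547723

j₁+j₂−J=3  J+j₁−j₂=0  J−j₁+j₂=2  j₁+j₂+J+1=6
(j₁±m₁, j₂±m₂, J±M) = (1,2,4,1,2,0)
P² = 24/5
sum k=2..2:
  [2] +1/4 = 1/4
S = 1/4
C² = P²·S² = 3/10 ; C = +0.547723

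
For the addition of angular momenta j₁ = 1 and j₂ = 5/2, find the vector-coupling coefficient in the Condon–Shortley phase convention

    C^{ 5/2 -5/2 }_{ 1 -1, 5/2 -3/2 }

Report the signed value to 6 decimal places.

-0.534522

√[6·1!1!4!/7! · 0!2!1!4!0!5!] = √(1152/7)
  +(−1)^1/∏(1,0,1,0,0,4)! = -1/24  (running -1/24)
⟨..|..⟩ = √(1152/7)·(-1/24) = -0.534522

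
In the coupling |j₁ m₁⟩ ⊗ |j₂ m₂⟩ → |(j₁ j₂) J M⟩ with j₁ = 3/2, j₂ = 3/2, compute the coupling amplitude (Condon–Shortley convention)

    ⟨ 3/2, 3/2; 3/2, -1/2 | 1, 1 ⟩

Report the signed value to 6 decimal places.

j₁+j₂−J=2  J+j₁−j₂=1  J−j₁+j₂=1  j₁+j₂+J+1=5
(j₁±m₁, j₂±m₂, J±M) = (3,0,1,2,2,0)
P² = 6/5
sum k=0..0:
  [0] +1/2 = 1/2
S = 1/2
C² = P²·S² = 3/10 ; C = +0.547723

+√(3/10) = +0.547723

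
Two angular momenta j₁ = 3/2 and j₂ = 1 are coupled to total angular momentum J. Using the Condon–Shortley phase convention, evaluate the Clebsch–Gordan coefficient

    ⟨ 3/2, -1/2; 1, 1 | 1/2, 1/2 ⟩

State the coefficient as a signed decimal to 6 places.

+0.408248

j₁+j₂−J=2  J+j₁−j₂=1  J−j₁+j₂=0  j₁+j₂+J+1=4
(j₁±m₁, j₂±m₂, J±M) = (1,2,2,0,1,0)
P² = 2/3
sum k=2..2:
  [2] +1/2 = 1/2
S = 1/2
C² = P²·S² = 1/6 ; C = +0.408248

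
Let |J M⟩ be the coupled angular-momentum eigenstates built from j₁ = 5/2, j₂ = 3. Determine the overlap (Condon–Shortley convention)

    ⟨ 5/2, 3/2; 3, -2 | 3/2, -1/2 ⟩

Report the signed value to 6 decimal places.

triangle: 4!·1!·2!/8! = 48/40320
(j±m)!: 4!·1!·1!·5!·1!·2! = 5760
prefactor² = (2J+1)·Δ·N² = 192/7
  k=0: +1/(0!·4!·1!·1!·0!·1!) = 1/24
  k=1: −1/(1!·3!·0!·0!·1!·2!) = -1/12
Σ = -1/24  ⇒  CG² = 192/7·(-1/24)² = 1/21
CG = −√(1/21) = -0.218218

-0.218218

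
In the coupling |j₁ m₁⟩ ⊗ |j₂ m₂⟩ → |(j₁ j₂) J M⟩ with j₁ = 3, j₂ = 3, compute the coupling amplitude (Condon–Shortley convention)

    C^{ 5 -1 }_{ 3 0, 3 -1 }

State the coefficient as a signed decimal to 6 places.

triangle: 1!*5!*5!/12! = 14400/479001600
(j±m)!: 3!*3!*2!*4!*4!*6! = 29859840
prefactor² = (2J+1)*Δ*N² = 69120/7
  k=0: +1/(0!*1!*3!*2!*2!*3!) = 1/144
  k=1: −1/(1!*0!*2!*1!*3!*4!) = -1/288
Σ = 1/288  ⇒  CG² = 69120/7*1/288² = 5/42
CG = +√(5/42) = +0.345033

+√(5/42) = +0.345033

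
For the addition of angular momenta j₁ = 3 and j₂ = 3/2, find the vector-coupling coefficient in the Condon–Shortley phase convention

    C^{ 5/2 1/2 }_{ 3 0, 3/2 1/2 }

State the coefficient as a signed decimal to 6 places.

-0.414039

triangle: 2!*4!*1!/8! = 48/40320
(j±m)!: 3!*3!*2!*1!*3!*2! = 864
prefactor² = (2J+1)*Δ*N² = 216/35
  k=1: −1/(1!*1!*2!*1!*2!*0!) = -1/4
  k=2: +1/(2!*0!*1!*0!*3!*1!) = 1/12
Σ = -1/6  ⇒  CG² = 216/35*(-1/6)² = 6/35
CG = −√(6/35) = -0.414039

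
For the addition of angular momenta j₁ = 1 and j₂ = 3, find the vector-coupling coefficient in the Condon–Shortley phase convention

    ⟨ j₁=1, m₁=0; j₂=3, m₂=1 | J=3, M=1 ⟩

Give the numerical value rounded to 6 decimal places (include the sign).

-0.288675  (= −√(1/12))

triangle: 1!·1!·5!/8! = 120/40320
(j±m)!: 1!·1!·4!·2!·4!·2! = 2304
prefactor² = (2J+1)·Δ·N² = 48
  k=0: +1/(0!·1!·1!·4!·0!·1!) = 1/24
  k=1: −1/(1!·0!·0!·3!·1!·2!) = -1/12
Σ = -1/24  ⇒  CG² = 48·(-1/24)² = 1/12
CG = −√(1/12) = -0.288675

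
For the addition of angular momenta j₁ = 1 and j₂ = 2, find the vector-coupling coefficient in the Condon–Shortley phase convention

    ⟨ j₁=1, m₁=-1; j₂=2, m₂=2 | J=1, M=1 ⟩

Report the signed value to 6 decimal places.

√[3·2!0!2!/5! · 0!2!4!0!2!0!] = √(48/5)
  +(−1)^2/∏(2,0,0,2,0,0)! = 1/4  (running 1/4)
⟨..|..⟩ = √(48/5)·(1/4) = +0.774597

+0.774597  (= +√(3/5))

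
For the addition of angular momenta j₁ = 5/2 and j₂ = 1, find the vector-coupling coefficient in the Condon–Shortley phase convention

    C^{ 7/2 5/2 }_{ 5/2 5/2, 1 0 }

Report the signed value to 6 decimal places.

+√(2/7) = +0.534522

triangle: 0!·5!·2!/8! = 240/40320
(j±m)!: 5!·0!·1!·1!·6!·1! = 86400
prefactor² = (2J+1)·Δ·N² = 28800/7
  k=0: +1/(0!·0!·0!·1!·5!·1!) = 1/120
Σ = 1/120  ⇒  CG² = 28800/7·1/120² = 2/7
CG = +√(2/7) = +0.534522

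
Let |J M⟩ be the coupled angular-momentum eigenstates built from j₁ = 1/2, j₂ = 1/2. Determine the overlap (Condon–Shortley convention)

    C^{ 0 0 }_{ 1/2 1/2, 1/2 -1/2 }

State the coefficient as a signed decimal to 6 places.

√[1·1!0!0!/2! · 1!0!0!1!0!0!] = √(1/2)
  +(−1)^0/∏(0,1,0,0,0,0)! = 1  (running 1)
⟨..|..⟩ = √(1/2)·(1) = +0.707107

+0.707107  (= +√(1/2))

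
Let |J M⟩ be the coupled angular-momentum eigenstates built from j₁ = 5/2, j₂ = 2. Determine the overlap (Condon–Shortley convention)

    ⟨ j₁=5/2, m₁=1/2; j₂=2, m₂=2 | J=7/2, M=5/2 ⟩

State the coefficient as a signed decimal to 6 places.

−√(32/63) = -0.712697

√[8·1!4!3!/9! · 3!2!4!0!6!1!] = √(4608/7)
  +(−1)^1/∏(1,0,1,3,3,0)! = -1/36  (running -1/36)
⟨..|..⟩ = √(4608/7)·(-1/36) = -0.712697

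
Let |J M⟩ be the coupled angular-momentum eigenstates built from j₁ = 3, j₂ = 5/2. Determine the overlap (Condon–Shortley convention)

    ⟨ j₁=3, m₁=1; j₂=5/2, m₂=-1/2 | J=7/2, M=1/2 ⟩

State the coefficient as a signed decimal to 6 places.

triangle: 2!·4!·3!/10! = 288/3628800
(j±m)!: 4!·2!·2!·3!·4!·3! = 82944
prefactor² = (2J+1)·Δ·N² = 9216/175
  k=0: +1/(0!·2!·2!·2!·2!·1!) = 1/16
  k=1: −1/(1!·1!·1!·1!·3!·2!) = -1/12
  k=2: +1/(2!·0!·0!·0!·4!·3!) = 1/288
Σ = -5/288  ⇒  CG² = 9216/175·(-5/288)² = 1/63
CG = −√(1/63) = -0.125988

−√(1/63) ≈ -0.125988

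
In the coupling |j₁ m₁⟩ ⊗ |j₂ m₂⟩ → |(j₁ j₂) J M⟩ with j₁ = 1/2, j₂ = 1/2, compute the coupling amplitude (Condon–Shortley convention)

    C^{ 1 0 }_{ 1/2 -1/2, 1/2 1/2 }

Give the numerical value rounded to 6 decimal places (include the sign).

+0.707107  (= +√(1/2))

j₁+j₂−J=0  J+j₁−j₂=1  J−j₁+j₂=1  j₁+j₂+J+1=3
(j₁±m₁, j₂±m₂, J±M) = (0,1,1,0,1,1)
P² = 1/2
sum k=0..0:
  [0] +1/1 = 1
S = 1
C² = P²·S² = 1/2 ; C = +0.707107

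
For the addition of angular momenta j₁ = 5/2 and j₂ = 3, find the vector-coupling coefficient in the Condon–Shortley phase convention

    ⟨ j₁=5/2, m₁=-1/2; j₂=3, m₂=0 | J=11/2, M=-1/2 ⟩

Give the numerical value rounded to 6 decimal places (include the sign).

j₁+j₂−J=0  J+j₁−j₂=5  J−j₁+j₂=6  j₁+j₂+J+1=12
(j₁±m₁, j₂±m₂, J±M) = (2,3,3,3,5,6)
P² = 6220800/77
sum k=0..0:
  [0] +1/432 = 1/432
S = 1/432
C² = P²·S² = 100/231 ; C = +0.657952

+√(100/231) = +0.657952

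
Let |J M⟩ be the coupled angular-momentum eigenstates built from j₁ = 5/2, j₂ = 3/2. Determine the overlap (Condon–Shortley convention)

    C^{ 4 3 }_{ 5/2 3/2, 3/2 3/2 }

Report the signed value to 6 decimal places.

√[9·0!5!3!/9! · 4!1!3!0!7!1!] = √(12960)
  +(−1)^0/∏(0,0,1,3,4,0)! = 1/144  (running 1/144)
⟨..|..⟩ = √(12960)·(1/144) = +0.790569

+√(5/8) ≈ +0.790569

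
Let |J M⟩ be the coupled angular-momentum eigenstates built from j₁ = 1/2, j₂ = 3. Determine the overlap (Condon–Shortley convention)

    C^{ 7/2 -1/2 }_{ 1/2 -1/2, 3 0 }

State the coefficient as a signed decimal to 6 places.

+√(4/7) = +0.755929

j₁+j₂−J=0  J+j₁−j₂=1  J−j₁+j₂=6  j₁+j₂+J+1=8
(j₁±m₁, j₂±m₂, J±M) = (0,1,3,3,3,4)
P² = 5184/7
sum k=0..0:
  [0] +1/36 = 1/36
S = 1/36
C² = P²·S² = 4/7 ; C = +0.755929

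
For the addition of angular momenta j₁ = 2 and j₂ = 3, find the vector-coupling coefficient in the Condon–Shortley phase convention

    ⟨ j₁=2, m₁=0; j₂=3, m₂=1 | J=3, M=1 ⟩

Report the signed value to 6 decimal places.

-0.387298

√[7·2!2!4!/9! · 2!2!4!2!4!2!] = √(256/15)
  +(−1)^0/∏(0,2,2,4,0,0)! = 1/96  (running 1/96)
  +(−1)^1/∏(1,1,1,3,1,1)! = -1/6  (running -5/32)
  +(−1)^2/∏(2,0,0,2,2,2)! = 1/16  (running -3/32)
⟨..|..⟩ = √(256/15)·(-3/32) = -0.387298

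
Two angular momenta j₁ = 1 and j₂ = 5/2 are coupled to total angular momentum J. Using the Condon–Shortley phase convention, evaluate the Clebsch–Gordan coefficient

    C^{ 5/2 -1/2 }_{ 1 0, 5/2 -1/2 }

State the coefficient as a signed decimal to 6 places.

+√(1/35) ≈ +0.169031

j₁+j₂−J=1  J+j₁−j₂=1  J−j₁+j₂=4  j₁+j₂+J+1=7
(j₁±m₁, j₂±m₂, J±M) = (1,1,2,3,2,3)
P² = 144/35
sum k=0..1:
  [0] +1/4 = 1/4
  [1] −1/6 = -1/6
S = 1/12
C² = P²·S² = 1/35 ; C = +0.169031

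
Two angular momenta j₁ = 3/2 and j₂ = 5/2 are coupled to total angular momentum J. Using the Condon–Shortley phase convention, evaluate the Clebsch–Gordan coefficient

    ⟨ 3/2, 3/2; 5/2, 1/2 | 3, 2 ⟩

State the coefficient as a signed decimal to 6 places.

j₁+j₂−J=1  J+j₁−j₂=2  J−j₁+j₂=4  j₁+j₂+J+1=8
(j₁±m₁, j₂±m₂, J±M) = (3,0,3,2,5,1)
P² = 72
sum k=0..0:
  [0] +1/12 = 1/12
S = 1/12
C² = P²·S² = 1/2 ; C = +0.707107

+0.707107  (= +√(1/2))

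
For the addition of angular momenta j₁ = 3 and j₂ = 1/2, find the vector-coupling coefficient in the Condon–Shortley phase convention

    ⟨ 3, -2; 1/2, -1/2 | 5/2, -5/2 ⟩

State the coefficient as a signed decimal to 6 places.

√[6·1!5!0!/7! · 1!5!0!1!0!5!] = √(14400/7)
  +(−1)^0/∏(0,1,5,0,0,0)! = 1/120  (running 1/120)
⟨..|..⟩ = √(14400/7)·(1/120) = +0.377964

+√(1/7) = +0.377964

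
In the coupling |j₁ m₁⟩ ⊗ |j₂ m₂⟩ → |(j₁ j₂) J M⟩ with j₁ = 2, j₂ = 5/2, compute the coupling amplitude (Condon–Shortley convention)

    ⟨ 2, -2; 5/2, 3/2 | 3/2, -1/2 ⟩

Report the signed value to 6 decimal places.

-0.552052

triangle: 3!·1!·2!/7! = 12/5040
(j±m)!: 0!·4!·4!·1!·1!·2! = 1152
prefactor² = (2J+1)·Δ·N² = 384/35
  k=3: −1/(3!·0!·1!·1!·0!·1!) = -1/6
Σ = -1/6  ⇒  CG² = 384/35·(-1/6)² = 32/105
CG = −√(32/105) = -0.552052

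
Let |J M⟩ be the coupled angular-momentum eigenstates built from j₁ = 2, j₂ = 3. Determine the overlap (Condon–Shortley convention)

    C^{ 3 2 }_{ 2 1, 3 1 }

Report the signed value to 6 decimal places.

-0.500000  (= −√(1/4))

√[7·2!2!4!/9! · 3!1!4!2!5!1!] = √(64)
  +(−1)^0/∏(0,2,1,4,1,0)! = 1/48  (running 1/48)
  +(−1)^1/∏(1,1,0,3,2,1)! = -1/12  (running -1/16)
⟨..|..⟩ = √(64)·(-1/16) = -0.500000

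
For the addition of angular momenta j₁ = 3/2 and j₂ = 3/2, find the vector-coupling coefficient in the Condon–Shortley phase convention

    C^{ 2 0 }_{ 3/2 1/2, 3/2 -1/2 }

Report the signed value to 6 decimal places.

+0.500000

j₁+j₂−J=1  J+j₁−j₂=2  J−j₁+j₂=2  j₁+j₂+J+1=6
(j₁±m₁, j₂±m₂, J±M) = (2,1,1,2,2,2)
P² = 4/9
sum k=0..1:
  [0] +1/1 = 1
  [1] −1/4 = -1/4
S = 3/4
C² = P²·S² = 1/4 ; C = +0.500000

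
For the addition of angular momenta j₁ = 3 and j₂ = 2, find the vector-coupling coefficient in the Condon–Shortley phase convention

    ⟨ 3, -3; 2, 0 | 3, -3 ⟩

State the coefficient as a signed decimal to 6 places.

+0.645497  (= +√(5/12))

triangle: 2!*4!*2!/9! = 96/362880
(j±m)!: 0!*6!*2!*2!*0!*6! = 2073600
prefactor² = (2J+1)*Δ*N² = 3840
  k=2: +1/(2!*0!*4!*0!*0!*2!) = 1/96
Σ = 1/96  ⇒  CG² = 3840*1/96² = 5/12
CG = +√(5/12) = +0.645497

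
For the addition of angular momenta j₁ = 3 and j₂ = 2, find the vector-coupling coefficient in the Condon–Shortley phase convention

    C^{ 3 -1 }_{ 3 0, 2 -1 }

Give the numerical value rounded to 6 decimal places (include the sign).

-0.182574

√[7·2!4!2!/9! · 3!3!1!3!2!4!] = √(96/5)
  +(−1)^0/∏(0,2,3,1,1,1)! = 1/12  (running 1/12)
  +(−1)^1/∏(1,1,2,0,2,2)! = -1/8  (running -1/24)
⟨..|..⟩ = √(96/5)·(-1/24) = -0.182574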